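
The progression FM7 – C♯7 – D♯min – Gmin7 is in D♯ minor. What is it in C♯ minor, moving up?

EbM7 B7 C#min Fmin7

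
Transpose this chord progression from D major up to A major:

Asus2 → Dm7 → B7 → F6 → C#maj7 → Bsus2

Esus2 Am7 F#7 C6 G#maj7 F#sus2

D major up to A major is a perfect fifth; each chord root moves by that interval while the quality stays the same.
Asus2: root A up a perfect fifth → E, giving Esus2.
Dm7: root D up a perfect fifth → A, giving Am7.
B7: root B up a perfect fifth → F#, giving F#7.
F6: root F up a perfect fifth → C, giving C6.
C#maj7: root C# up a perfect fifth → G#, giving G#maj7.
Bsus2: root B up a perfect fifth → F#, giving F#sus2.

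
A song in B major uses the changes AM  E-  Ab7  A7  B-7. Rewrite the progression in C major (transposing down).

BbM F- Bbb7 Bb7 C-7

B major down to C major is a major seventh; each chord root moves by that interval while the quality stays the same.
AM: root A down a major seventh → Bb, giving BbM.
E-: root E down a major seventh → F, giving F-.
Ab7: root Ab down a major seventh → Bbb, giving Bbb7.
A7: root A down a major seventh → Bb, giving Bb7.
B-7: root B down a major seventh → C, giving C-7.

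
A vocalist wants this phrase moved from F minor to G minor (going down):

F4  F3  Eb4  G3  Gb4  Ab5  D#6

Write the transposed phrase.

G3 G2 F3 A2 Ab3 Bb4 E#5

F minor to G minor down is a minor seventh, so every note moves down by that interval.
F4 -> G3
F3 -> G2
Eb4 -> F3
G3 -> A2
Gb4 -> Ab3
Ab5 -> Bb4
D#6 -> E#5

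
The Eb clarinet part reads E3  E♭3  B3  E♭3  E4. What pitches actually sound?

The Eb clarinet sounds a minor third above written, so transpose each written note up a minor third.
E3 → G3
Eb3 → Gb3
B3 → D4
Eb3 → Gb3
E4 → G4

G3 Gb3 D4 Gb3 G4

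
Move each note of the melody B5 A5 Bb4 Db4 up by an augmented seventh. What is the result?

An augmented seventh up from B5 gives A##6.
A5: a seventh up reaches G, and 12 semitones makes it G##6.
An augmented seventh up from Bb4 gives A#5.
Db4: a seventh up reaches C, and 12 semitones makes it C#5.

A##6 G##6 A#5 C#5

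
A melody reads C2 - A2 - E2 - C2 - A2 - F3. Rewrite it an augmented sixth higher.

A#2 F##3 C##3 A#2 F##3 D#4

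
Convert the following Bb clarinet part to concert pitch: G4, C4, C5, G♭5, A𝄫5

The Bb clarinet sounds a major second below written, so transpose each written note down a major second.
G4 -> F4
C4 -> Bb3
C5 -> Bb4
Gb5 -> Fb5
Abb5 -> Gbb5

F4 Bb3 Bb4 Fb5 Gbb5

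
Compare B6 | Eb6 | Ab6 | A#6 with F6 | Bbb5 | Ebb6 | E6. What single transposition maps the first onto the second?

Take the first pair: B6 → F6. B to F spans 4 letter names, so the interval is some kind of fourth.
F6 to B6 is 6 semitones, which makes it an augmented fourth; the second version is lower, so the direction is down.
Checking another pair — A#6 → E6 — gives the same interval.

down an augmented fourth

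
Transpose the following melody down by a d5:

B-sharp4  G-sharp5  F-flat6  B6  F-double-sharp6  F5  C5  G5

B#4 becomes E##4
G#5 becomes C##5
Fb6 becomes Bb5
B6 becomes E#6
F##6 becomes B##5
F5 becomes B4
C5 becomes F#4
G5 becomes C#5

E##4 C##5 Bb5 E#6 B##5 B4 F#4 C#5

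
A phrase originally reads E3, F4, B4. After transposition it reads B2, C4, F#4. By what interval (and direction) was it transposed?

From E3 to B2 is 4 letter names — a fourth of some quality.
B2 to E3 is 5 semitones, which makes it a perfect fourth; the second version is lower, so the direction is down.
Checking another pair — B4 → F#4 — gives the same interval.

down a perfect fourth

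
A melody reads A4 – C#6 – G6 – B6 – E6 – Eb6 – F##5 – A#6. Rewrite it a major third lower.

A4 to F4
C#6 to A5
G6 to Eb6
B6 to G6
E6 to C6
Eb6 to Cb6
F##5 to D#5
A#6 to F#6

F4 A5 Eb6 G6 C6 Cb6 D#5 F#6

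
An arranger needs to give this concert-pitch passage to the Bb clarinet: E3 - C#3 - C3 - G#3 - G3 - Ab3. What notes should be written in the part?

Written C4 sounds as Bb3 on the Bb clarinet, so concert pitches are written a major second up.
E3 → F#3
C#3 → D#3
C3 → D3
G#3 → A#3
G3 → A3
Ab3 → Bb3

F#3 D#3 D3 A#3 A3 Bb3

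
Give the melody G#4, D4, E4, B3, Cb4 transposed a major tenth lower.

A major tenth down from G#4 gives E3.
A major tenth down from D4 gives Bb2.
E4: a tenth down reaches C, and 16 semitones makes it C3.
B3: a tenth down reaches G, and 16 semitones makes it G2.
A major tenth down from Cb4 gives Abb2.

E3 Bb2 C3 G2 Abb2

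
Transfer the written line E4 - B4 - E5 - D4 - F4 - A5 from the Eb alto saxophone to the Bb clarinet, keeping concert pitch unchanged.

A3 E4 A4 G3 Bb3 D5

First find concert pitch: the Eb alto saxophone sounds a major sixth below written, so E4 B4 E5 D4 F4 A5 sounds G3 D4 G4 F3 Ab3 C5.
Then write for Bb clarinet: it sounds a major second below written, so the part must be a major second above concert.
G3 → A3
D4 → E4
G4 → A4
F3 → G3
Ab3 → Bb3
C5 → D5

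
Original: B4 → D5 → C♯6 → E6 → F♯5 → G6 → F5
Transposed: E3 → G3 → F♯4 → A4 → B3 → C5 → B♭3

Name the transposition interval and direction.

down a perfect twelfth

Take the first pair: B4 → E3. B to E spans 12 letter names, so the interval is some kind of twelfth.
E3 to B4 is 19 semitones, which makes it a perfect twelfth; the second version is lower, so the direction is down.
Checking another pair — F5 → Bb3 — gives the same interval.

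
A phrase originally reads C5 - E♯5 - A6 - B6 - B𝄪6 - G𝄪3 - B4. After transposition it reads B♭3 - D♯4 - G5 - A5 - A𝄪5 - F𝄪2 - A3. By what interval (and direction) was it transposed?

down a major ninth

From C5 to Bb3 is 9 letter names — a ninth of some quality.
Bb3 to C5 is 14 semitones, which makes it a major ninth; the second version is lower, so the direction is down.
Checking another pair — B4 → A3 — gives the same interval.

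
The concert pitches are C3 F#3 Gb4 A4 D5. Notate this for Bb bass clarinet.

Written C4 sounds as Bb2 on the Bb bass clarinet, so concert pitches are written a major ninth up.
C3 -> D4
F#3 -> G#4
Gb4 -> Ab5
A4 -> B5
D5 -> E6

D4 G#4 Ab5 B5 E6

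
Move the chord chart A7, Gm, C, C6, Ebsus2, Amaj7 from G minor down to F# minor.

G#7 F#m B B6 Dsus2 G#maj7

G minor down to F# minor is a minor second; each chord root moves by that interval while the quality stays the same.
A7: root A down a minor second → G#, giving G#7.
Gm: root G down a minor second → F#, giving F#m.
C: root C down a minor second → B, giving B.
C6: root C down a minor second → B, giving B6.
Ebsus2: root Eb down a minor second → D, giving Dsus2.
Amaj7: root A down a minor second → G#, giving G#maj7.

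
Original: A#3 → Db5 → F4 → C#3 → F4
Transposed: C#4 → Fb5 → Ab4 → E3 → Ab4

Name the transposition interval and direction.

up a minor third

Take the first pair: A#3 → C#4. A to C spans 3 letter names, so the interval is some kind of third.
A#3 to C#4 is 3 semitones, which makes it a minor third; the second version is higher, so the direction is up.
Checking another pair — F4 → Ab4 — gives the same interval.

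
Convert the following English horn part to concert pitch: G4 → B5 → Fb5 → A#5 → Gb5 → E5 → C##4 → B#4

C4 E5 Bbb4 D#5 Cb5 A4 F##3 E#4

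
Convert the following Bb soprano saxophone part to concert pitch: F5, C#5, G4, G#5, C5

The Bb soprano saxophone sounds a major second below written, so transpose each written note down a major second.
F5 -> Eb5
C#5 -> B4
G4 -> F4
G#5 -> F#5
C5 -> Bb4

Eb5 B4 F4 F#5 Bb4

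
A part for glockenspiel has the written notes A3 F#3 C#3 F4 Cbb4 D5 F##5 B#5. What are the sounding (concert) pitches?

A5 F#5 C#5 F6 Cbb6 D7 F##7 B#7

Written C4 on the glockenspiel sounds as C6, a perfect fifteenth higher; apply that shift to every note.
A3 to A5
F#3 to F#5
C#3 to C#5
F4 to F6
Cbb4 to Cbb6
D5 to D7
F##5 to F##7
B#5 to B#7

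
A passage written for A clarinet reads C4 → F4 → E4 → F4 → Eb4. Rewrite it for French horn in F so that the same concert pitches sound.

First find concert pitch: the A clarinet sounds a minor third below written, so C4 F4 E4 F4 Eb4 sounds A3 D4 C#4 D4 C4.
Then write for French horn in F: it sounds a perfect fifth below written, so the part must be a perfect fifth above concert.
A3 → E4
D4 → A4
C#4 → G#4
D4 → A4
C4 → G4

E4 A4 G#4 A4 G4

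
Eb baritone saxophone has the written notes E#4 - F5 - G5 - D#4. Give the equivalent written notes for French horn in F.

D#3 Eb4 F4 C#3

First find concert pitch: the Eb baritone saxophone sounds a major thirteenth below written, so E#4 F5 G5 D#4 sounds G#2 Ab3 Bb3 F#2.
Then write for French horn in F: it sounds a perfect fifth below written, so the part must be a perfect fifth above concert.
G#2 → D#3
Ab3 → Eb4
Bb3 → F4
F#2 → C#3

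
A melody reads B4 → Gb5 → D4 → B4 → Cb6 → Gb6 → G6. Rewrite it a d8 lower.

A diminished octave down from B4 gives B#3.
Gb5: an octave down reaches G, and 11 semitones makes it G4.
A diminished octave down from D4 gives D#3.
A diminished octave down from B4 gives B#3.
Cb6 down a diminished octave is C5.
Gb6 down a diminished octave is G5.
G6 down a diminished octave is G#5.

B#3 G4 D#3 B#3 C5 G5 G#5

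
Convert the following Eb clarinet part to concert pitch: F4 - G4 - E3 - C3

Ab4 Bb4 G3 Eb3

Written C4 on the Eb clarinet sounds as Eb4, a minor third higher; apply that shift to every note.
F4 -> Ab4
G4 -> Bb4
E3 -> G3
C3 -> Eb3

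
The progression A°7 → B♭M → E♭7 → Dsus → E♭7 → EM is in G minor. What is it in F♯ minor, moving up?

G#°7 AM D7 C#sus D7 D#M

G minor up to F♯ minor is a major seventh; each chord root moves by that interval while the quality stays the same.
A°7: root A up a major seventh → G#, giving G#°7.
B♭M: root B♭ up a major seventh → A, giving AM.
E♭7: root E♭ up a major seventh → D, giving D7.
Dsus: root D up a major seventh → C#, giving C#sus.
E♭7: root E♭ up a major seventh → D, giving D7.
EM: root E up a major seventh → D#, giving D#M.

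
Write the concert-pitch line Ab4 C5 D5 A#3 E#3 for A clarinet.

Written C4 sounds as A3 on the A clarinet, so concert pitches are written a minor third up.
Ab4 to Cb5
C5 to Eb5
D5 to F5
A#3 to C#4
E#3 to G#3

Cb5 Eb5 F5 C#4 G#3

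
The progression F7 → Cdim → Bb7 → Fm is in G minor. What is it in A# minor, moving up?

G minor up to A# minor is an augmented second; each chord root moves by that interval while the quality stays the same.
F7: root F up an augmented second → G#, giving G#7.
Cdim: root C up an augmented second → D#, giving D#dim.
Bb7: root Bb up an augmented second → C#, giving C#7.
Fm: root F up an augmented second → G#, giving G#m.

G#7 D#dim C#7 G#m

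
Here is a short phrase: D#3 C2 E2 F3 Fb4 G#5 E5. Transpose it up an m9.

D#3 up a minor ninth is E4.
A minor ninth up from C2 gives Db3.
A minor ninth up from E2 gives F3.
A minor ninth up from F3 gives Gb4.
Fb4 up a minor ninth is Gbb5.
G#5: a ninth up reaches A, and 13 semitones makes it A6.
A minor ninth up from E5 gives F6.

E4 Db3 F3 Gb4 Gbb5 A6 F6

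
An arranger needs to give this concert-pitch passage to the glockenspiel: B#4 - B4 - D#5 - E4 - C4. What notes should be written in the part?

B#2 B2 D#3 E2 C2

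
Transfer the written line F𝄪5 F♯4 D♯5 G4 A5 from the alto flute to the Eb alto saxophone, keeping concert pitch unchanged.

A##5 A#4 F##5 B4 C#6

First find concert pitch: the alto flute sounds a perfect fourth below written, so F𝄪5 F♯4 D♯5 G4 A5 sounds C##5 C#4 A#4 D4 E5.
Then write for Eb alto saxophone: it sounds a major sixth below written, so the part must be a major sixth above concert.
C##5 → A##5
C#4 → A#4
A#4 → F##5
D4 → B4
E5 → C#6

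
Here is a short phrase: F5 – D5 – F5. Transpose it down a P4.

F5 becomes C5
D5 becomes A4
F5 becomes C5

C5 A4 C5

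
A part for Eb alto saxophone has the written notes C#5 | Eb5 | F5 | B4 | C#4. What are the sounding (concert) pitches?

E4 Gb4 Ab4 D4 E3

Written C4 on the Eb alto saxophone sounds as Eb3, a major sixth lower; apply that shift to every note.
C#5 gives E4
Eb5 gives Gb4
F5 gives Ab4
B4 gives D4
C#4 gives E3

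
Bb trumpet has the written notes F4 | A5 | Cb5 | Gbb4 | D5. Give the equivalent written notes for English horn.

Bb4 D6 Fb5 Cbb5 G5

First find concert pitch: the Bb trumpet sounds a major second below written, so F4 A5 Cb5 Gbb4 D5 sounds Eb4 G5 Bbb4 Fbb4 C5.
Then write for English horn: it sounds a perfect fifth below written, so the part must be a perfect fifth above concert.
Eb4 → Bb4
G5 → D6
Bbb4 → Fb5
Fbb4 → Cbb5
C5 → G5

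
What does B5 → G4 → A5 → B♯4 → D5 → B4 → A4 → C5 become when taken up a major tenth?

D#7 B5 C#7 D##6 F#6 D#6 C#6 E6

A major tenth up from B5 gives D#7.
G4 up a major tenth is B5.
A5: a tenth up reaches C, and 16 semitones makes it C#7.
A major tenth up from B#4 gives D##6.
A major tenth up from D5 gives F#6.
B4: a tenth up reaches D, and 16 semitones makes it D#6.
A major tenth up from A4 gives C#6.
C5: a tenth up reaches E, and 16 semitones makes it E6.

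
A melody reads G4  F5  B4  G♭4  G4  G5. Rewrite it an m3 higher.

Bb4 Ab5 D5 Bbb4 Bb4 Bb5

G4 up a minor third is Bb4.
F5: a third up reaches A, and 3 semitones makes it Ab5.
B4 up a minor third is D5.
Gb4 up a minor third is Bbb4.
G4 up a minor third is Bb4.
G5 up a minor third is Bb5.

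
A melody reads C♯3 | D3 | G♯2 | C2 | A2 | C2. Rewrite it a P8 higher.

C#4 D4 G#3 C3 A3 C3

C#3 up a perfect octave is C#4.
D3 up a perfect octave is D4.
G#2: an octave up reaches G, and 12 semitones makes it G#3.
A perfect octave up from C2 gives C3.
A2: an octave up reaches A, and 12 semitones makes it A3.
C2: an octave up reaches C, and 12 semitones makes it C3.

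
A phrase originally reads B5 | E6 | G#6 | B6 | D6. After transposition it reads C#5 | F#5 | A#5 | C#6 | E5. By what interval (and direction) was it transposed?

From B5 to C#5 is 7 letter names — a seventh of some quality.
C#5 to B5 is 10 semitones, which makes it a minor seventh; the second version is lower, so the direction is down.
Checking another pair — D6 → E5 — gives the same interval.

down a minor seventh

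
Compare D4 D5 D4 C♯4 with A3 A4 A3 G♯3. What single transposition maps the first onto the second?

From D4 to A3 is 4 letter names — a fourth of some quality.
A3 to D4 is 5 semitones, which makes it a perfect fourth; the second version is lower, so the direction is down.
Checking another pair — C#4 → G#3 — gives the same interval.

down a perfect fourth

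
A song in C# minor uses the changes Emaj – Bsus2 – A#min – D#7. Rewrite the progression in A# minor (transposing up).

C# minor up to A# minor is a major sixth; each chord root moves by that interval while the quality stays the same.
Emaj: root E up a major sixth → C#, giving C#maj.
Bsus2: root B up a major sixth → G#, giving G#sus2.
A#min: root A# up a major sixth → F##, giving F##min.
D#7: root D# up a major sixth → B#, giving B#7.

C#maj G#sus2 F##min B#7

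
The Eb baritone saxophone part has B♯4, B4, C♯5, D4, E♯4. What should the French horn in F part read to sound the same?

First find concert pitch: the Eb baritone saxophone sounds a major thirteenth below written, so B♯4 B4 C♯5 D4 E♯4 sounds D#3 D3 E3 F2 G#2.
Then write for French horn in F: it sounds a perfect fifth below written, so the part must be a perfect fifth above concert.
D#3 → A#3
D3 → A3
E3 → B3
F2 → C3
G#2 → D#3

A#3 A3 B3 C3 D#3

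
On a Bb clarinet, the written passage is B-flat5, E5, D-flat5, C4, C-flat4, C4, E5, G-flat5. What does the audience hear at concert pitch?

The Bb clarinet sounds a major second below written, so transpose each written note down a major second.
Bb5 -> Ab5
E5 -> D5
Db5 -> Cb5
C4 -> Bb3
Cb4 -> Bbb3
C4 -> Bb3
E5 -> D5
Gb5 -> Fb5

Ab5 D5 Cb5 Bb3 Bbb3 Bb3 D5 Fb5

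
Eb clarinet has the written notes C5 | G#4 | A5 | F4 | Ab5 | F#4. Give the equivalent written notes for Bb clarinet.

First find concert pitch: the Eb clarinet sounds a minor third above written, so C5 G#4 A5 F4 Ab5 F#4 sounds Eb5 B4 C6 Ab4 Cb6 A4.
Then write for Bb clarinet: it sounds a major second below written, so the part must be a major second above concert.
Eb5 → F5
B4 → C#5
C6 → D6
Ab4 → Bb4
Cb6 → Db6
A4 → B4

F5 C#5 D6 Bb4 Db6 B4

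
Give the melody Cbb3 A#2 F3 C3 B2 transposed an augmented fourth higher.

Cbb3 up an augmented fourth is Fb3.
A#2: a fourth up reaches D, and 6 semitones makes it D##3.
F3 up an augmented fourth is B3.
C3 up an augmented fourth is F#3.
B2: a fourth up reaches E, and 6 semitones makes it E#3.

Fb3 D##3 B3 F#3 E#3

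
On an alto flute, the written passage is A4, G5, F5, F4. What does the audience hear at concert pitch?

The alto flute sounds a perfect fourth below written, so transpose each written note down a perfect fourth.
A4 → E4
G5 → D5
F5 → C5
F4 → C4

E4 D5 C5 C4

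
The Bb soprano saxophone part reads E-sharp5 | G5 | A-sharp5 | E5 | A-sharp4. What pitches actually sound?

Written C4 on the Bb soprano saxophone sounds as Bb3, a major second lower; apply that shift to every note.
E#5 -> D#5
G5 -> F5
A#5 -> G#5
E5 -> D5
A#4 -> G#4

D#5 F5 G#5 D5 G#4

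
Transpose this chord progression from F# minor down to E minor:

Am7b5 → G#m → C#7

F# minor down to E minor is a major second; each chord root moves by that interval while the quality stays the same.
Am7b5: root A down a major second → G, giving Gm7b5.
G#m: root G# down a major second → F#, giving F#m.
C#7: root C# down a major second → B, giving B7.

Gm7b5 F#m B7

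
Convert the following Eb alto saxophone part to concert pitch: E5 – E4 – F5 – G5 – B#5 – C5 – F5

Written C4 on the Eb alto saxophone sounds as Eb3, a major sixth lower; apply that shift to every note.
E5 → G4
E4 → G3
F5 → Ab4
G5 → Bb4
B#5 → D#5
C5 → Eb4
F5 → Ab4

G4 G3 Ab4 Bb4 D#5 Eb4 Ab4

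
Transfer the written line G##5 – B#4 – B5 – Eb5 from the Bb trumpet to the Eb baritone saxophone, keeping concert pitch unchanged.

First find concert pitch: the Bb trumpet sounds a major second below written, so G##5 B#4 B5 Eb5 sounds F##5 A#4 A5 Db5.
Then write for Eb baritone saxophone: it sounds a major thirteenth below written, so the part must be a major thirteenth above concert.
F##5 → D##7
A#4 → F##6
A5 → F#7
Db5 → Bb6

D##7 F##6 F#7 Bb6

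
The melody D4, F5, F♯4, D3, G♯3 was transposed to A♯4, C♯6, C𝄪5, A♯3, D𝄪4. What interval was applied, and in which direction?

up an augmented fifth

From D4 to A#4 is 5 letter names — a fifth of some quality.
D4 to A#4 is 8 semitones, which makes it an augmented fifth; the second version is higher, so the direction is up.
Checking another pair — G#3 → D##4 — gives the same interval.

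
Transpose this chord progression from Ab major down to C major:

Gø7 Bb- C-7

Bø7 D- E-7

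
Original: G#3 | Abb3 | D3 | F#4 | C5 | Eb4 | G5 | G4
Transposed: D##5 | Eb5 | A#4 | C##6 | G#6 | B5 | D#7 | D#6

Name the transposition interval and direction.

up an augmented twelfth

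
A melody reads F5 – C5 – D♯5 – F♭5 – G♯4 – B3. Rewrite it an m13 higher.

Db7 Ab6 B6 Dbb7 E6 G5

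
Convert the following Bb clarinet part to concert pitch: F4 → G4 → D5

The Bb clarinet sounds a major second below written, so transpose each written note down a major second.
F4 -> Eb4
G4 -> F4
D5 -> C5

Eb4 F4 C5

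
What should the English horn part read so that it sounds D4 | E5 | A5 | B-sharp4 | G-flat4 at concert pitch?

A4 B5 E6 F##5 Db5

Written C4 sounds as F3 on the English horn, so concert pitches are written a perfect fifth up.
D4 becomes A4
E5 becomes B5
A5 becomes E6
B#4 becomes F##5
Gb4 becomes Db5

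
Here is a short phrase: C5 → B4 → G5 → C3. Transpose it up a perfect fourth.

F5 E5 C6 F3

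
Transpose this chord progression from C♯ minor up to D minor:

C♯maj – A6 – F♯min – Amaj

C♯ minor up to D minor is a minor second; each chord root moves by that interval while the quality stays the same.
C♯maj: root C♯ up a minor second → D, giving Dmaj.
A6: root A up a minor second → Bb, giving Bb6.
F♯min: root F♯ up a minor second → G, giving Gmin.
Amaj: root A up a minor second → Bb, giving Bbmaj.

Dmaj Bb6 Gmin Bbmaj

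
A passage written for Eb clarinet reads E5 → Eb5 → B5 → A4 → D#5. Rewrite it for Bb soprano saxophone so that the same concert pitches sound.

First find concert pitch: the Eb clarinet sounds a minor third above written, so E5 Eb5 B5 A4 D#5 sounds G5 Gb5 D6 C5 F#5.
Then write for Bb soprano saxophone: it sounds a major second below written, so the part must be a major second above concert.
G5 → A5
Gb5 → Ab5
D6 → E6
C5 → D5
F#5 → G#5

A5 Ab5 E6 D5 G#5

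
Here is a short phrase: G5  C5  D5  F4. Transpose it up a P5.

D6 G5 A5 C5

G5: a fifth up reaches D, and 7 semitones makes it D6.
C5 up a perfect fifth is G5.
A perfect fifth up from D5 gives A5.
F4: a fifth up reaches C, and 7 semitones makes it C5.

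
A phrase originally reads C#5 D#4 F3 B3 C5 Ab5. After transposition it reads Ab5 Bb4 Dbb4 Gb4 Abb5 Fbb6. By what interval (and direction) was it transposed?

up a diminished sixth

Take the first pair: C#5 → Ab5. C to A spans 6 letter names, so the interval is some kind of sixth.
C#5 to Ab5 is 7 semitones, which makes it a diminished sixth; the second version is higher, so the direction is up.
Checking another pair — Ab5 → Fbb6 — gives the same interval.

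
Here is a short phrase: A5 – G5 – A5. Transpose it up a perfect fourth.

D6 C6 D6

A5 up a perfect fourth is D6.
G5: a fourth up reaches C, and 5 semitones makes it C6.
A perfect fourth up from A5 gives D6.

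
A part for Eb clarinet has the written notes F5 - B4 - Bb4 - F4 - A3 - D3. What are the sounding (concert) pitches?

Ab5 D5 Db5 Ab4 C4 F3

Written C4 on the Eb clarinet sounds as Eb4, a minor third higher; apply that shift to every note.
F5 → Ab5
B4 → D5
Bb4 → Db5
F4 → Ab4
A3 → C4
D3 → F3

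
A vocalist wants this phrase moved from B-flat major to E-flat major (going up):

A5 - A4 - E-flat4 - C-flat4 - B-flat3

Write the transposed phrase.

D6 D5 Ab4 Fb4 Eb4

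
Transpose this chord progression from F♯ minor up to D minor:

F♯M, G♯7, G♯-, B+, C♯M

F♯ minor up to D minor is a minor sixth; each chord root moves by that interval while the quality stays the same.
F♯M: root F♯ up a minor sixth → D, giving DM.
G♯7: root G♯ up a minor sixth → E, giving E7.
G♯-: root G♯ up a minor sixth → E, giving E-.
B+: root B up a minor sixth → G, giving G+.
C♯M: root C♯ up a minor sixth → A, giving AM.

DM E7 E- G+ AM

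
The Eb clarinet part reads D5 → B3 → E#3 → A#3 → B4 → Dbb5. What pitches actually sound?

The Eb clarinet sounds a minor third above written, so transpose each written note up a minor third.
D5 gives F5
B3 gives D4
E#3 gives G#3
A#3 gives C#4
B4 gives D5
Dbb5 gives Fbb5

F5 D4 G#3 C#4 D5 Fbb5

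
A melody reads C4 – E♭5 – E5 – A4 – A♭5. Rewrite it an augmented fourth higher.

F#4 A5 A#5 D#5 D6

C4: a fourth up reaches F, and 6 semitones makes it F#4.
Eb5: a fourth up reaches A, and 6 semitones makes it A5.
E5: a fourth up reaches A, and 6 semitones makes it A#5.
A4 up an augmented fourth is D#5.
Ab5: a fourth up reaches D, and 6 semitones makes it D6.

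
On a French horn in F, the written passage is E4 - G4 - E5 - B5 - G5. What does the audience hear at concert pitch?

The French horn in F sounds a perfect fifth below written, so transpose each written note down a perfect fifth.
E4 gives A3
G4 gives C4
E5 gives A4
B5 gives E5
G5 gives C5

A3 C4 A4 E5 C5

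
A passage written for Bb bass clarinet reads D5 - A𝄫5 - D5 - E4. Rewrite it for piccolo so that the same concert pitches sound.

C3 Gbb3 C3 D2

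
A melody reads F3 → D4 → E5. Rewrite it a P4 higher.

F3 gives Bb3
D4 gives G4
E5 gives A5

Bb3 G4 A5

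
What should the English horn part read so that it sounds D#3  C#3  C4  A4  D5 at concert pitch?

Written C4 sounds as F3 on the English horn, so concert pitches are written a perfect fifth up.
D#3 → A#3
C#3 → G#3
C4 → G4
A4 → E5
D5 → A5

A#3 G#3 G4 E5 A5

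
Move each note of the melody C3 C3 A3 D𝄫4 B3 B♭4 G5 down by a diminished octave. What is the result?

C3: an octave down reaches C, and 11 semitones makes it C#2.
C3: an octave down reaches C, and 11 semitones makes it C#2.
A3: an octave down reaches A, and 11 semitones makes it A#2.
A diminished octave down from Dbb4 gives Db3.
B3: an octave down reaches B, and 11 semitones makes it B#2.
Bb4 down a diminished octave is B3.
A diminished octave down from G5 gives G#4.

C#2 C#2 A#2 Db3 B#2 B3 G#4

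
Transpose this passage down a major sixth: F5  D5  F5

F5 down a major sixth is Ab4.
D5 down a major sixth is F4.
F5: a sixth down reaches A, and 9 semitones makes it Ab4.

Ab4 F4 Ab4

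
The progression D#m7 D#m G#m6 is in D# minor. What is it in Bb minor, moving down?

Bbm7 Bbm Ebm6

D# minor down to Bb minor is an augmented third; each chord root moves by that interval while the quality stays the same.
D#m7: root D# down an augmented third → Bb, giving Bbm7.
D#m: root D# down an augmented third → Bb, giving Bbm.
G#m6: root G# down an augmented third → Eb, giving Ebm6.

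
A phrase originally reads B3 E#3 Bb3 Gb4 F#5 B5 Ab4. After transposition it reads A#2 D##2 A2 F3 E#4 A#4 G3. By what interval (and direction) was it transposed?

down a minor ninth

From B3 to A#2 is 9 letter names — a ninth of some quality.
A#2 to B3 is 13 semitones, which makes it a minor ninth; the second version is lower, so the direction is down.
Checking another pair — Ab4 → G3 — gives the same interval.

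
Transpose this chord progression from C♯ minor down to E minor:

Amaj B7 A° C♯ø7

Cmaj D7 C° Eø7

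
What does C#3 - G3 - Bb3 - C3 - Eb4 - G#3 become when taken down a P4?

G#2 D3 F3 G2 Bb3 D#3

C#3 down a perfect fourth is G#2.
G3: a fourth down reaches D, and 5 semitones makes it D3.
Bb3 down a perfect fourth is F3.
A perfect fourth down from C3 gives G2.
Eb4: a fourth down reaches B, and 5 semitones makes it Bb3.
A perfect fourth down from G#3 gives D#3.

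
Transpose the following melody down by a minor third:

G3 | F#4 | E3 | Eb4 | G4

E3 D#4 C#3 C4 E4

A minor third down from G3 gives E3.
F#4: a third down reaches D, and 3 semitones makes it D#4.
E3: a third down reaches C, and 3 semitones makes it C#3.
A minor third down from Eb4 gives C4.
G4: a third down reaches E, and 3 semitones makes it E4.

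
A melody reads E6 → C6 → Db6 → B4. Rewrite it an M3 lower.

C6 Ab5 Bbb5 G4

E6 to C6
C6 to Ab5
Db6 to Bbb5
B4 to G4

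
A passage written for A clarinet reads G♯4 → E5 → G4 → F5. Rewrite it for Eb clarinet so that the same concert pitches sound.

C##4 A#4 C#4 B4

First find concert pitch: the A clarinet sounds a minor third below written, so G♯4 E5 G4 F5 sounds E#4 C#5 E4 D5.
Then write for Eb clarinet: it sounds a minor third above written, so the part must be a minor third below concert.
E#4 → C##4
C#5 → A#4
E4 → C#4
D5 → B4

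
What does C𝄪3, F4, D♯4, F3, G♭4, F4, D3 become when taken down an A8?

C#2 Fb3 D3 Fb2 Gbb3 Fb3 Db2

An augmented octave down from C##3 gives C#2.
An augmented octave down from F4 gives Fb3.
An augmented octave down from D#4 gives D3.
F3 down an augmented octave is Fb2.
Gb4 down an augmented octave is Gbb3.
F4: an octave down reaches F, and 13 semitones makes it Fb3.
D3: an octave down reaches D, and 13 semitones makes it Db2.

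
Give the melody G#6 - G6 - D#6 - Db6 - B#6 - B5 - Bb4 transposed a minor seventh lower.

G#6 -> A#5
G6 -> A5
D#6 -> E#5
Db6 -> Eb5
B#6 -> C##6
B5 -> C#5
Bb4 -> C4

A#5 A5 E#5 Eb5 C##6 C#5 C4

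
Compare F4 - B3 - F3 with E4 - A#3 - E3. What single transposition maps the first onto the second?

Take the first pair: F4 → E4. F to E spans 2 letter names, so the interval is some kind of second.
E4 to F4 is 1 semitone, which makes it a minor second; the second version is lower, so the direction is down.
Checking another pair — F3 → E3 — gives the same interval.

down a minor second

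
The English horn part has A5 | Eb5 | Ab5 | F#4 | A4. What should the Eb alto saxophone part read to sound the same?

B5 F5 Bb5 G#4 B4

First find concert pitch: the English horn sounds a perfect fifth below written, so A5 Eb5 Ab5 F#4 A4 sounds D5 Ab4 Db5 B3 D4.
Then write for Eb alto saxophone: it sounds a major sixth below written, so the part must be a major sixth above concert.
D5 → B5
Ab4 → F5
Db5 → Bb5
B3 → G#4
D4 → B4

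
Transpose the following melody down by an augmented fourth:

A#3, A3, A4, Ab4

E3 Eb3 Eb4 Ebb4

A#3 to E3
A3 to Eb3
A4 to Eb4
Ab4 to Ebb4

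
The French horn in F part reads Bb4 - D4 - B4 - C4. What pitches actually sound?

Written C4 on the French horn in F sounds as F3, a perfect fifth lower; apply that shift to every note.
Bb4 becomes Eb4
D4 becomes G3
B4 becomes E4
C4 becomes F3

Eb4 G3 E4 F3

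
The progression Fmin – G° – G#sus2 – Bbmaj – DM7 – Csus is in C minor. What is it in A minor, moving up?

Dmin E° E#sus2 Gmaj BM7 Asus

C minor up to A minor is a major sixth; each chord root moves by that interval while the quality stays the same.
Fmin: root F up a major sixth → D, giving Dmin.
G°: root G up a major sixth → E, giving E°.
G#sus2: root G# up a major sixth → E#, giving E#sus2.
Bbmaj: root Bb up a major sixth → G, giving Gmaj.
DM7: root D up a major sixth → B, giving BM7.
Csus: root C up a major sixth → A, giving Asus.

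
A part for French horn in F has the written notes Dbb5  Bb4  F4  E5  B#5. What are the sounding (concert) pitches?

Gbb4 Eb4 Bb3 A4 E#5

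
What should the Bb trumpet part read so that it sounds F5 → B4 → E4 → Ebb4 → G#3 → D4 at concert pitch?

Written C4 sounds as Bb3 on the Bb trumpet, so concert pitches are written a major second up.
F5 becomes G5
B4 becomes C#5
E4 becomes F#4
Ebb4 becomes Fb4
G#3 becomes A#3
D4 becomes E4

G5 C#5 F#4 Fb4 A#3 E4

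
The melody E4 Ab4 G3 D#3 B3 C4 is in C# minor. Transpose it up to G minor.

From C# up to G is a diminished fifth; apply that to each pitch.
E4 -> Bb4
Ab4 -> Ebb5
G3 -> Db4
D#3 -> A3
B3 -> F4
C4 -> Gb4

Bb4 Ebb5 Db4 A3 F4 Gb4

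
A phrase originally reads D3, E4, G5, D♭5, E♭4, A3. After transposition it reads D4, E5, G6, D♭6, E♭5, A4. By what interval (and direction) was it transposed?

up a perfect octave

Take the first pair: D3 → D4. D to D spans 8 letter names, so the interval is some kind of octave.
D3 to D4 is 12 semitones, which makes it a perfect octave; the second version is higher, so the direction is up.
Checking another pair — A3 → A4 — gives the same interval.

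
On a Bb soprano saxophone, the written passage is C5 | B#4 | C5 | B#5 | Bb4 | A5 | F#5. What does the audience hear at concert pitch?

Written C4 on the Bb soprano saxophone sounds as Bb3, a major second lower; apply that shift to every note.
C5 -> Bb4
B#4 -> A#4
C5 -> Bb4
B#5 -> A#5
Bb4 -> Ab4
A5 -> G5
F#5 -> E5

Bb4 A#4 Bb4 A#5 Ab4 G5 E5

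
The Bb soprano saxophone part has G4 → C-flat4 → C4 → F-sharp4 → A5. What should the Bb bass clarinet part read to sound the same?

G5 Cb5 C5 F#5 A6

First find concert pitch: the Bb soprano saxophone sounds a major second below written, so G4 C-flat4 C4 F-sharp4 A5 sounds F4 Bbb3 Bb3 E4 G5.
Then write for Bb bass clarinet: it sounds a major ninth below written, so the part must be a major ninth above concert.
F4 → G5
Bbb3 → Cb5
Bb3 → C5
E4 → F#5
G5 → A6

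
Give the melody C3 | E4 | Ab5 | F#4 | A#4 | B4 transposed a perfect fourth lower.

G2 B3 Eb5 C#4 E#4 F#4

C3: a fourth down reaches G, and 5 semitones makes it G2.
E4 down a perfect fourth is B3.
Ab5 down a perfect fourth is Eb5.
A perfect fourth down from F#4 gives C#4.
A perfect fourth down from A#4 gives E#4.
A perfect fourth down from B4 gives F#4.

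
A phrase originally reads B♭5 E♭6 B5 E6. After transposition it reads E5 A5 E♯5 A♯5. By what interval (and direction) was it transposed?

Take the first pair: Bb5 → E5. B to E spans 5 letter names, so the interval is some kind of fifth.
E5 to Bb5 is 6 semitones, which makes it a diminished fifth; the second version is lower, so the direction is down.
Checking another pair — E6 → A#5 — gives the same interval.

down a diminished fifth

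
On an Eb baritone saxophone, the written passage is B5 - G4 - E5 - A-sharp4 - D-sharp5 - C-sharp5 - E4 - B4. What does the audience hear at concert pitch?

D4 Bb2 G3 C#3 F#3 E3 G2 D3

Written C4 on the Eb baritone saxophone sounds as Eb2, a major thirteenth lower; apply that shift to every note.
B5 -> D4
G4 -> Bb2
E5 -> G3
A#4 -> C#3
D#5 -> F#3
C#5 -> E3
E4 -> G2
B4 -> D3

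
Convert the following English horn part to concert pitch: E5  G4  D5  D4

Written C4 on the English horn sounds as F3, a perfect fifth lower; apply that shift to every note.
E5 becomes A4
G4 becomes C4
D5 becomes G4
D4 becomes G3

A4 C4 G4 G3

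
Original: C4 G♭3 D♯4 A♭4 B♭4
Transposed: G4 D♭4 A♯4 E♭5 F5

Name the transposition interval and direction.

Take the first pair: C4 → G4. C to G spans 5 letter names, so the interval is some kind of fifth.
C4 to G4 is 7 semitones, which makes it a perfect fifth; the second version is higher, so the direction is up.
Checking another pair — Bb4 → F5 — gives the same interval.

up a perfect fifth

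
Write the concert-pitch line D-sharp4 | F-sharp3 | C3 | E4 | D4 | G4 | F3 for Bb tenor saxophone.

E#5 G#4 D4 F#5 E5 A5 G4

The Bb tenor saxophone sounds a major ninth below written, so the written part must be a major ninth above concert — transpose each note up.
D#4 becomes E#5
F#3 becomes G#4
C3 becomes D4
E4 becomes F#5
D4 becomes E5
G4 becomes A5
F3 becomes G4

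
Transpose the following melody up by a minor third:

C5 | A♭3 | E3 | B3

Eb5 Cb4 G3 D4

C5 becomes Eb5
Ab3 becomes Cb4
E3 becomes G3
B3 becomes D4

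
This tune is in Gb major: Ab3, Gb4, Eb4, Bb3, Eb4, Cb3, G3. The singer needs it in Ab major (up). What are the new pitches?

Bb3 Ab4 F4 C4 F4 Db3 A3

From Gb up to Ab is a major second; apply that to each pitch.
Ab3 becomes Bb3
Gb4 becomes Ab4
Eb4 becomes F4
Bb3 becomes C4
Eb4 becomes F4
Cb3 becomes Db3
G3 becomes A3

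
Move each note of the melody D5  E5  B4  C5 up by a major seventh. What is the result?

C#6 D#6 A#5 B5

D5 up a major seventh is C#6.
A major seventh up from E5 gives D#6.
B4 up a major seventh is A#5.
A major seventh up from C5 gives B5.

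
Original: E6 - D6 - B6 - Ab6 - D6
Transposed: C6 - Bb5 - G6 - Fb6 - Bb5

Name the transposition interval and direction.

down a major third

Take the first pair: E6 → C6. E to C spans 3 letter names, so the interval is some kind of third.
C6 to E6 is 4 semitones, which makes it a major third; the second version is lower, so the direction is down.
Checking another pair — D6 → Bb5 — gives the same interval.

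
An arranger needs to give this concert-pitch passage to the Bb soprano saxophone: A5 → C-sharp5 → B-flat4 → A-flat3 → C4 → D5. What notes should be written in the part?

B5 D#5 C5 Bb3 D4 E5

The Bb soprano saxophone sounds a major second below written, so the written part must be a major second above concert — transpose each note up.
A5 -> B5
C#5 -> D#5
Bb4 -> C5
Ab3 -> Bb3
C4 -> D4
D5 -> E5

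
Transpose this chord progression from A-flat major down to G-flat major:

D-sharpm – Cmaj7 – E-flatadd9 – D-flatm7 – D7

C#m Bbmaj7 Dbadd9 Cbm7 C7

A-flat major down to G-flat major is a major second; each chord root moves by that interval while the quality stays the same.
D-sharpm: root D-sharp down a major second → C#, giving C#m.
Cmaj7: root C down a major second → Bb, giving Bbmaj7.
E-flatadd9: root E-flat down a major second → Db, giving Dbadd9.
D-flatm7: root D-flat down a major second → Cb, giving Cbm7.
D7: root D down a major second → C, giving C7.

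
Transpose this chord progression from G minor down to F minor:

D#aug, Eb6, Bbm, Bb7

C#aug Db6 Abm Ab7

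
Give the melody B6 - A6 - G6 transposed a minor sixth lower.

D#6 C#6 B5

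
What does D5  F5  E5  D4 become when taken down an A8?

D5 becomes Db4
F5 becomes Fb4
E5 becomes Eb4
D4 becomes Db3

Db4 Fb4 Eb4 Db3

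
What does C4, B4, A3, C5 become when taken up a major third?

E4 D#5 C#4 E5

A major third up from C4 gives E4.
B4 up a major third is D#5.
A3: a third up reaches C, and 4 semitones makes it C#4.
C5 up a major third is E5.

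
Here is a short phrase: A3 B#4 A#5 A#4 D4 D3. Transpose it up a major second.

B3 C##5 B#5 B#4 E4 E3

A3: a second up reaches B, and 2 semitones makes it B3.
B#4 up a major second is C##5.
A major second up from A#5 gives B#5.
A major second up from A#4 gives B#4.
D4: a second up reaches E, and 2 semitones makes it E4.
A major second up from D3 gives E3.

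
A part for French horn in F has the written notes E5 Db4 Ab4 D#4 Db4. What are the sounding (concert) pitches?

The French horn in F sounds a perfect fifth below written, so transpose each written note down a perfect fifth.
E5 to A4
Db4 to Gb3
Ab4 to Db4
D#4 to G#3
Db4 to Gb3

A4 Gb3 Db4 G#3 Gb3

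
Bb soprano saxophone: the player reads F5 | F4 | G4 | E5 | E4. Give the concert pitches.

Written C4 on the Bb soprano saxophone sounds as Bb3, a major second lower; apply that shift to every note.
F5 → Eb5
F4 → Eb4
G4 → F4
E5 → D5
E4 → D4

Eb5 Eb4 F4 D5 D4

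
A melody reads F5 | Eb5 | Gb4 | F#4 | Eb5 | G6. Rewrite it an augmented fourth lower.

F5: a fourth down reaches C, and 6 semitones makes it Cb5.
Eb5 down an augmented fourth is Bbb4.
An augmented fourth down from Gb4 gives Dbb4.
F#4 down an augmented fourth is C4.
An augmented fourth down from Eb5 gives Bbb4.
G6 down an augmented fourth is Db6.

Cb5 Bbb4 Dbb4 C4 Bbb4 Db6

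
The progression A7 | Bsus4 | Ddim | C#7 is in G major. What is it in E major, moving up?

G major up to E major is a major sixth; each chord root moves by that interval while the quality stays the same.
A7: root A up a major sixth → F#, giving F#7.
Bsus4: root B up a major sixth → G#, giving G#sus4.
Ddim: root D up a major sixth → B, giving Bdim.
C#7: root C# up a major sixth → A#, giving A#7.

F#7 G#sus4 Bdim A#7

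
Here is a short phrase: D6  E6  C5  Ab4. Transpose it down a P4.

D6: a fourth down reaches A, and 5 semitones makes it A5.
A perfect fourth down from E6 gives B5.
C5: a fourth down reaches G, and 5 semitones makes it G4.
A perfect fourth down from Ab4 gives Eb4.

A5 B5 G4 Eb4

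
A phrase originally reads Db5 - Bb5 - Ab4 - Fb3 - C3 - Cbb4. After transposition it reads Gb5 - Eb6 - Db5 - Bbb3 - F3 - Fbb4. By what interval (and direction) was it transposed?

Take the first pair: Db5 → Gb5. D to G spans 4 letter names, so the interval is some kind of fourth.
Db5 to Gb5 is 5 semitones, which makes it a perfect fourth; the second version is higher, so the direction is up.
Checking another pair — Cbb4 → Fbb4 — gives the same interval.

up a perfect fourth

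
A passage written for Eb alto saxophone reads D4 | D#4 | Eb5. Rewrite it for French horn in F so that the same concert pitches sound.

C4 C#4 Db5

First find concert pitch: the Eb alto saxophone sounds a major sixth below written, so D4 D#4 Eb5 sounds F3 F#3 Gb4.
Then write for French horn in F: it sounds a perfect fifth below written, so the part must be a perfect fifth above concert.
F3 → C4
F#3 → C#4
Gb4 → Db5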